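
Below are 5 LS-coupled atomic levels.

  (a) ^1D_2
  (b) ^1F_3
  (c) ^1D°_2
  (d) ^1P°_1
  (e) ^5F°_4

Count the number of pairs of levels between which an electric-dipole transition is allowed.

3

(a)–(b): forbidden (parity).
(a)–(c): allowed.
(a)–(d): allowed.
(a)–(e): forbidden (ΔS, ΔJ).
(b)–(c): allowed.
(b)–(d): forbidden (ΔL, ΔJ).
(b)–(e): forbidden (ΔS).
(c)–(d): forbidden (parity).
(c)–(e): forbidden (parity, ΔS, ΔJ).
(d)–(e): forbidden (parity, ΔS, ΔL, ΔJ).
Allowed pairs: 3 of 10.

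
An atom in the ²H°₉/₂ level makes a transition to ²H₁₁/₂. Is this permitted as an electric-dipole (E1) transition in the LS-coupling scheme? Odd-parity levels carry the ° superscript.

allowed

Reading off the term symbols: S 1/2→1/2, L 5→5, J 9/2→11/2, parity odd→even.
ΔL = 0, ±1 (not L=0↔0): L: 5 → 5, ΔL = +0 — ok.
ΔS = 0: S: 1/2 → 1/2 — ok.
Parity must change: odd → even — ok.
ΔJ = 0, ±1 (not J=0↔0): J: 9/2 → 11/2, ΔJ = +1 — ok.
All four E1 rules are satisfied.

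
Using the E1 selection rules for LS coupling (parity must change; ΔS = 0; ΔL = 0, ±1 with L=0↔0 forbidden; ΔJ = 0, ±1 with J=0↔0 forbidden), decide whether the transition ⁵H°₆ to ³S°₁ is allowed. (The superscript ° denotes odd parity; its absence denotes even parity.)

forbidden

Reading off the term symbols: S 2→1, L 5→0, J 6→1, parity odd→odd.
ΔL = 0, ±1 (not L=0↔0): L: 5 → 0, ΔL = -5 — ✗.
ΔS = 0: S: 2 → 1 — ✗.
Parity must change: odd → odd — ✗.
ΔJ = 0, ±1 (not J=0↔0): J: 6 → 1, ΔJ = -5 — ✗.
Rule(s) violated: parity, ΔS, ΔL, ΔJ.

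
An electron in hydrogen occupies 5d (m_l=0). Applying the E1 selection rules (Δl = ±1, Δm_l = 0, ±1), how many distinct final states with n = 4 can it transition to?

E1 requires Δl = ±1, so l_f ∈ {1, 3}; with 0 ≤ l_f ≤ n_f−1 = 3, the allowed l_f values are {1, 3}.
For l_f = 1: m_f ∈ {m_i−1, m_i, m_i+1} ∩ [−1, 1] = {-1, 0, 1} → 3 states.
For l_f = 3: m_f ∈ {m_i−1, m_i, m_i+1} ∩ [−3, 3] = {-1, 0, 1} → 3 states.
Total: 6.

6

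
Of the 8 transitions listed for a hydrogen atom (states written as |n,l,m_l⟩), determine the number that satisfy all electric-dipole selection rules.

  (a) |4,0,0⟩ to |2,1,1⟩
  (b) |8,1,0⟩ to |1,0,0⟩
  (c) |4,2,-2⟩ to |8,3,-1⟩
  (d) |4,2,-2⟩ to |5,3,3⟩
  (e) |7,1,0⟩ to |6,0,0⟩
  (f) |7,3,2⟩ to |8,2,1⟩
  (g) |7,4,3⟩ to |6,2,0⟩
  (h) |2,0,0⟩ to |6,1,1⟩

(a) allowed
(b) allowed
(c) allowed
(d) forbidden — Δm_l = +5 (E1 requires Δm_l = 0, ±1)
(e) allowed
(f) allowed
(g) forbidden — Δl = -2 (E1 requires Δl = ±1); Δm_l = -3 (E1 requires Δm_l = 0, ±1)
(h) allowed
Total allowed: 6 of 8.

6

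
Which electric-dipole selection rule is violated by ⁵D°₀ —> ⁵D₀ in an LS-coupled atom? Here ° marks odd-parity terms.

Parity must change: odd → even — passes.
ΔS = 0: S: 2 → 2 — passes.
ΔL = 0, ±1 (not L=0↔0): L: 2 → 2, ΔL = +0 — passes.
ΔJ = 0, ±1 (not J=0↔0): J: 0 → 0, ΔJ = +0 — fails.

the J=0 ↔ J=0 exclusion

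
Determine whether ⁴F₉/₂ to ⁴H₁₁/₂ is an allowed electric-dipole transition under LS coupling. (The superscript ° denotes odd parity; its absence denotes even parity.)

Reading off the term symbols: S 3/2→3/2, L 3→5, J 9/2→11/2, parity even→even.
Parity must change: even → even — fails.
ΔS = 0: S: 3/2 → 3/2 — passes.
ΔL = 0, ±1 (not L=0↔0): L: 3 → 5, ΔL = +2 — fails.
ΔJ = 0, ±1 (not J=0↔0): J: 9/2 → 11/2, ΔJ = +1 — passes.
Rule(s) violated: parity, ΔL.

forbidden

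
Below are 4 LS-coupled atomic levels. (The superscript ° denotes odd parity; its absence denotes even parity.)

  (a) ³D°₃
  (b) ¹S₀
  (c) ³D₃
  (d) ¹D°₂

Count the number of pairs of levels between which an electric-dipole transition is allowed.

1

(a)–(b): forbidden (ΔS, ΔL, ΔJ).
(a)–(c): allowed.
(a)–(d): forbidden (parity, ΔS).
(b)–(c): forbidden (parity, ΔS, ΔL, ΔJ).
(b)–(d): forbidden (ΔL, ΔJ).
(c)–(d): forbidden (ΔS).
Allowed pairs: 1 of 6.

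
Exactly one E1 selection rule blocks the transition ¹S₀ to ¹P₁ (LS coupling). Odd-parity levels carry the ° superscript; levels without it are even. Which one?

ΔL = 0, ±1 (not L=0↔0): L: 0 → 1, ΔL = +1 — passes.
ΔJ = 0, ±1 (not J=0↔0): J: 0 → 1, ΔJ = +1 — passes.
Parity must change: even → even — fails.
ΔS = 0: S: 0 → 0 — passes.

parity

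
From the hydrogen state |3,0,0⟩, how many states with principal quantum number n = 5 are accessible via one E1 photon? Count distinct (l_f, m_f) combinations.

E1 requires Δl = ±1, so l_f ∈ {-1, 1}; with 0 ≤ l_f ≤ n_f−1 = 4, the allowed l_f values are {1}.
For l_f = 1: m_f ∈ {m_i−1, m_i, m_i+1} ∩ [−1, 1] = {-1, 0, 1} → 3 states.
Total: 3.

3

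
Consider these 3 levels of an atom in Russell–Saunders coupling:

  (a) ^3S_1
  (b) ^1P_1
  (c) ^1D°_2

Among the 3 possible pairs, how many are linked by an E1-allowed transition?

1

(a)–(b): forbidden (parity, ΔS).
(a)–(c): forbidden (ΔS, ΔL).
(b)–(c): allowed.
Allowed pairs: 1 of 3.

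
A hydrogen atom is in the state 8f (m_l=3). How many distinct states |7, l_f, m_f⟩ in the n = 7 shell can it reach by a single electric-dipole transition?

E1 requires Δl = ±1, so l_f ∈ {2, 4}; with 0 ≤ l_f ≤ n_f−1 = 6, the allowed l_f values are {2, 4}.
For l_f = 2: m_f ∈ {m_i−1, m_i, m_i+1} ∩ [−2, 2] = {2} → 1 state.
For l_f = 4: m_f ∈ {m_i−1, m_i, m_i+1} ∩ [−4, 4] = {2, 3, 4} → 3 states.
Total: 4.

4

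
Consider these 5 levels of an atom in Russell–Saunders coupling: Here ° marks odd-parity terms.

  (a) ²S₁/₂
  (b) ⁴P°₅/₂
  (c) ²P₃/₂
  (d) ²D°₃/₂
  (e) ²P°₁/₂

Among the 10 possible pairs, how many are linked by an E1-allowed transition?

(a)–(b): forbidden (ΔS, ΔJ).
(a)–(c): forbidden (parity).
(a)–(d): forbidden (ΔL).
(a)–(e): allowed.
(b)–(c): forbidden (ΔS).
(b)–(d): forbidden (parity, ΔS).
(b)–(e): forbidden (parity, ΔS, ΔJ).
(c)–(d): allowed.
(c)–(e): allowed.
(d)–(e): forbidden (parity).
Allowed pairs: 3 of 10.

3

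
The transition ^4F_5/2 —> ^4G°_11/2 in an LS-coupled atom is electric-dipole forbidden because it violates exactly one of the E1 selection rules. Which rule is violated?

the ΔJ = 0, ±1 rule

Reading off the term symbols: S 3/2→3/2, L 3→4, J 5/2→11/2, parity even→odd.
Parity must change: even → odd — passes.
ΔS = 0: S: 3/2 → 3/2 — passes.
ΔL = 0, ±1 (not L=0↔0): L: 3 → 4, ΔL = +1 — passes.
ΔJ = 0, ±1 (not J=0↔0): J: 5/2 → 11/2, ΔJ = +3 — fails.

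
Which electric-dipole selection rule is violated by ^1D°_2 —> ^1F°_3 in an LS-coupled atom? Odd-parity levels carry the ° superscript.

Parity must change: odd → odd — fails.
ΔS = 0: S: 0 → 0 — ok.
ΔL = 0, ±1 (not L=0↔0): L: 2 → 3, ΔL = +1 — ok.
ΔJ = 0, ±1 (not J=0↔0): J: 2 → 3, ΔJ = +1 — ok.

parity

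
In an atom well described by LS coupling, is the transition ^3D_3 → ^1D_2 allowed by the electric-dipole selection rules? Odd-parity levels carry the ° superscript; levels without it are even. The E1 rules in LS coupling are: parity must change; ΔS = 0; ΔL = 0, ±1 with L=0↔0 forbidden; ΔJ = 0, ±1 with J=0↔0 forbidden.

forbidden

ΔS = 0: S: 1 → 0 — fails.
Parity must change: even → even — fails.
ΔJ = 0, ±1 (not J=0↔0): J: 3 → 2, ΔJ = -1 — ok.
ΔL = 0, ±1 (not L=0↔0): L: 2 → 2, ΔL = +0 — ok.
Rule(s) violated: parity, ΔS.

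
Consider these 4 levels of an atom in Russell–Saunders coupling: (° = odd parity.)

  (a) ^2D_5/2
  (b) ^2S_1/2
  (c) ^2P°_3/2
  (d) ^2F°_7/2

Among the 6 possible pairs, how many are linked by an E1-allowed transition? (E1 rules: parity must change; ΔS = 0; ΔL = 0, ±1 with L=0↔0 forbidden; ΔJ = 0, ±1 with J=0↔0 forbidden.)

3

(a)–(b): forbidden (parity, ΔL, ΔJ).
(a)–(c): allowed.
(a)–(d): allowed.
(b)–(c): allowed.
(b)–(d): forbidden (ΔL, ΔJ).
(c)–(d): forbidden (parity, ΔL, ΔJ).
Allowed pairs: 3 of 6.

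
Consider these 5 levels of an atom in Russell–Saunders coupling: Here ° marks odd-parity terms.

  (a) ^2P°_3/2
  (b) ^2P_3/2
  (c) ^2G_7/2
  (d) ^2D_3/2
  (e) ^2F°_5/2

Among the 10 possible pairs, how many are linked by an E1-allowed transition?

(a)–(b): allowed.
(a)–(c): forbidden (ΔL, ΔJ).
(a)–(d): allowed.
(a)–(e): forbidden (parity, ΔL).
(b)–(c): forbidden (parity, ΔL, ΔJ).
(b)–(d): forbidden (parity).
(b)–(e): forbidden (ΔL).
(c)–(d): forbidden (parity, ΔL, ΔJ).
(c)–(e): allowed.
(d)–(e): allowed.
Allowed pairs: 4 of 10.

4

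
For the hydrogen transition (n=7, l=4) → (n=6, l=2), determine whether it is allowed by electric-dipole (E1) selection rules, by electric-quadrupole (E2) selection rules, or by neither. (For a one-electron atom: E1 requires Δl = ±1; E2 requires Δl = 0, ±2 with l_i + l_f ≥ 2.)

E2

Δl = 2 − 4 = -2; l_i + l_f = 6.
E1 (Δl = ±1): not satisfied.
E2 (Δl = 0,±2, l_i+l_f ≥ 2): satisfied.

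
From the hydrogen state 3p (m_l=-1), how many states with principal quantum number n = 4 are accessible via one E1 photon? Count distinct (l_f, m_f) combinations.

E1 requires Δl = ±1, so l_f ∈ {0, 2}; with 0 ≤ l_f ≤ n_f−1 = 3, the allowed l_f values are {0, 2}.
For l_f = 0: m_f ∈ {m_i−1, m_i, m_i+1} ∩ [−0, 0] = {0} → 1 state.
For l_f = 2: m_f ∈ {m_i−1, m_i, m_i+1} ∩ [−2, 2] = {-2, -1, 0} → 3 states.
Total: 4.

4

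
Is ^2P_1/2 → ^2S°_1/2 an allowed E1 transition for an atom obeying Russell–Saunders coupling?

Parity must change: even → odd — ok.
ΔS = 0: S: 1/2 → 1/2 — ok.
ΔL = 0, ±1 (not L=0↔0): L: 1 → 0, ΔL = -1 — ok.
ΔJ = 0, ±1 (not J=0↔0): J: 1/2 → 1/2, ΔJ = +0 — ok.
All four E1 rules are satisfied.

allowed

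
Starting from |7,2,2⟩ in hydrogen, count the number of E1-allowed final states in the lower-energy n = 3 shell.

E1 requires Δl = ±1, so l_f ∈ {1, 3}; with 0 ≤ l_f ≤ n_f−1 = 2, the allowed l_f values are {1}.
For l_f = 1: m_f ∈ {m_i−1, m_i, m_i+1} ∩ [−1, 1] = {1} → 1 state.
Total: 1.

1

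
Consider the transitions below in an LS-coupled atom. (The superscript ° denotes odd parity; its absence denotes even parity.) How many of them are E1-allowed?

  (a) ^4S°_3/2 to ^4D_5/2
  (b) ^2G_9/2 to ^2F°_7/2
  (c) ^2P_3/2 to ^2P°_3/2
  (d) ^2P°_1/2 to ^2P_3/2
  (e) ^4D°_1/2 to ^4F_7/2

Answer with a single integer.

(a) forbidden (ΔL fails)
(b) allowed
(c) allowed
(d) allowed
(e) forbidden (ΔJ fails)
Total allowed: 3 of 5.

3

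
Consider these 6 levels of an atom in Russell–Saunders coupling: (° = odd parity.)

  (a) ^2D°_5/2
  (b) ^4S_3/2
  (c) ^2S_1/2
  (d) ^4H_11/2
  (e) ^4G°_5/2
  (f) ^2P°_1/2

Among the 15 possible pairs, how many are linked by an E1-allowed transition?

1

(a)–(b): forbidden (ΔS, ΔL).
(a)–(c): forbidden (ΔL, ΔJ).
(a)–(d): forbidden (ΔS, ΔL, ΔJ).
(a)–(e): forbidden (parity, ΔS, ΔL).
(a)–(f): forbidden (parity, ΔJ).
(b)–(c): forbidden (parity, ΔS, ΔL).
(b)–(d): forbidden (parity, ΔL, ΔJ).
(b)–(e): forbidden (ΔL).
(b)–(f): forbidden (ΔS).
(c)–(d): forbidden (parity, ΔS, ΔL, ΔJ).
(c)–(e): forbidden (ΔS, ΔL, ΔJ).
(c)–(f): allowed.
(d)–(e): forbidden (ΔJ).
(d)–(f): forbidden (ΔS, ΔL, ΔJ).
(e)–(f): forbidden (parity, ΔS, ΔL, ΔJ).
Allowed pairs: 1 of 15.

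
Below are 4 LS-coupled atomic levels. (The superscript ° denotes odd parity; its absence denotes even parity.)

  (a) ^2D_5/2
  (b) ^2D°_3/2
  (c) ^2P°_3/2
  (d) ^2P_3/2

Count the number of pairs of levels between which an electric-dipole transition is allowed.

(a)–(b): allowed.
(a)–(c): allowed.
(a)–(d): forbidden (parity).
(b)–(c): forbidden (parity).
(b)–(d): allowed.
(c)–(d): allowed.
Allowed pairs: 4 of 6.

4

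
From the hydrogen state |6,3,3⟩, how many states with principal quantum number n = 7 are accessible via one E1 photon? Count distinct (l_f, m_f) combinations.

E1 requires Δl = ±1, so l_f ∈ {2, 4}; with 0 ≤ l_f ≤ n_f−1 = 6, the allowed l_f values are {2, 4}.
For l_f = 2: m_f ∈ {m_i−1, m_i, m_i+1} ∩ [−2, 2] = {2} → 1 state.
For l_f = 4: m_f ∈ {m_i−1, m_i, m_i+1} ∩ [−4, 4] = {2, 3, 4} → 3 states.
Total: 4.

4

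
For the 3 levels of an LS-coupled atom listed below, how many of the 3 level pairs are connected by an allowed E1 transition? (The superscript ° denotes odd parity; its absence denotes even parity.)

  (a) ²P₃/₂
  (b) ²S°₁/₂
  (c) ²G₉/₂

(a)–(b): allowed.
(a)–(c): forbidden (parity, ΔL, ΔJ).
(b)–(c): forbidden (ΔL, ΔJ).
Allowed pairs: 1 of 3.

1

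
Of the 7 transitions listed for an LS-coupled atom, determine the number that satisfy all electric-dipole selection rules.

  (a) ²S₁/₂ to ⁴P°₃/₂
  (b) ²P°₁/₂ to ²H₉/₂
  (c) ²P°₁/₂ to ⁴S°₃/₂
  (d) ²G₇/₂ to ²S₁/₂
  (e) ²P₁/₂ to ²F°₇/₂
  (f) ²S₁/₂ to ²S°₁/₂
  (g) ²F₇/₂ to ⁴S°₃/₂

0

(a) forbidden (ΔS fails)
(b) forbidden (ΔL, ΔJ fail)
(c) forbidden (parity, ΔS fail)
(d) forbidden (parity, ΔL, ΔJ fail)
(e) forbidden (ΔL, ΔJ fail)
(f) forbidden (ΔL fails)
(g) forbidden (ΔS, ΔL, ΔJ fail)
Total allowed: 0 of 7.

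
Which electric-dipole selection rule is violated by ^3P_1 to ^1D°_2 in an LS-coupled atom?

the ΔS = 0 rule

Initial level: S=1, L=1, J=1, parity even. Final level: S=0, L=2, J=2, parity odd.
Parity must change: even → odd — satisfied.
ΔS = 0: S: 1 → 0 — violated.
ΔL = 0, ±1 (not L=0↔0): L: 1 → 2, ΔL = +1 — satisfied.
ΔJ = 0, ±1 (not J=0↔0): J: 1 → 2, ΔJ = +1 — satisfied.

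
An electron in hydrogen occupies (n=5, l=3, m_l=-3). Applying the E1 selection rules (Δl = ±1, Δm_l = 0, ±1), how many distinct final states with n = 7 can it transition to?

4

E1 requires Δl = ±1, so l_f ∈ {2, 4}; with 0 ≤ l_f ≤ n_f−1 = 6, the allowed l_f values are {2, 4}.
For l_f = 2: m_f ∈ {m_i−1, m_i, m_i+1} ∩ [−2, 2] = {-2} → 1 state.
For l_f = 4: m_f ∈ {m_i−1, m_i, m_i+1} ∩ [−4, 4] = {-4, -3, -2} → 3 states.
Total: 4.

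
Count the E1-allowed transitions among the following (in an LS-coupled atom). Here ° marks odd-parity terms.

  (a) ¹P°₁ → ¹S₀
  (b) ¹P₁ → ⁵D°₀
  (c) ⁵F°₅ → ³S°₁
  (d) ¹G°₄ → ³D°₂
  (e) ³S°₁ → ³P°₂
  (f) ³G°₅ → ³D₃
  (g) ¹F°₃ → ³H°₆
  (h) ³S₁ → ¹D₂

1

(a) allowed
(b) forbidden (ΔS fails)
(c) forbidden (parity, ΔS, ΔL, ΔJ fail)
(d) forbidden (parity, ΔS, ΔL, ΔJ fail)
(e) forbidden (parity fails)
(f) forbidden (ΔL, ΔJ fail)
(g) forbidden (parity, ΔS, ΔL, ΔJ fail)
(h) forbidden (parity, ΔS, ΔL fail)
Total allowed: 1 of 8.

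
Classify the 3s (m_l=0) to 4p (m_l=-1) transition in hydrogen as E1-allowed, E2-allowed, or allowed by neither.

E1

Δl = 1 − 0 = +1; l_i + l_f = 1.
Δm_l = -1.
E1 (Δl = ±1, |Δm_l| ≤ 1): satisfied.
E2 (Δl = 0,±2, l_i+l_f ≥ 2, |Δm_l| ≤ 2): not satisfied.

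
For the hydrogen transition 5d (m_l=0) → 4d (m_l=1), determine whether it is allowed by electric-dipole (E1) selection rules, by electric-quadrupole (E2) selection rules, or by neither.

E2

Δl = 2 − 2 = +0; l_i + l_f = 4.
Δm_l = +1.
E1 (Δl = ±1, |Δm_l| ≤ 1): not satisfied.
E2 (Δl = 0,±2, l_i+l_f ≥ 2, |Δm_l| ≤ 2): satisfied.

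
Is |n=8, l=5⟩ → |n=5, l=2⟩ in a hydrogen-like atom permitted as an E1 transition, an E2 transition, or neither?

neither

Δl = 2 − 5 = -3; l_i + l_f = 7.
E1 (Δl = ±1): not satisfied.
E2 (Δl = 0,±2, l_i+l_f ≥ 2): not satisfied.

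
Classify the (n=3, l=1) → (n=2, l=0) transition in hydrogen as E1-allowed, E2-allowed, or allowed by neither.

Δl = 0 − 1 = -1; l_i + l_f = 1.
E1 (Δl = ±1): satisfied.
E2 (Δl = 0,±2, l_i+l_f ≥ 2): not satisfied.

E1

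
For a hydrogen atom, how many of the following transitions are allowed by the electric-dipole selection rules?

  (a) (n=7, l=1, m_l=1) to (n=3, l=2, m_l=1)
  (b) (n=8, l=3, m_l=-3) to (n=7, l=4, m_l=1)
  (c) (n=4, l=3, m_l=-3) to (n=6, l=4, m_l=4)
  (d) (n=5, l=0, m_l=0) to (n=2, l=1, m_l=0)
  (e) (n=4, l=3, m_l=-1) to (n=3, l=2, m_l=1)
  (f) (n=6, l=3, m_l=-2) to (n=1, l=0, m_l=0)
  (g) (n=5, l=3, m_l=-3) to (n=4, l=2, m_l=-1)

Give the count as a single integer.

(a) allowed
(b) forbidden — Δm_l = +4 (E1 requires Δm_l = 0, ±1)
(c) forbidden — Δm_l = +7 (E1 requires Δm_l = 0, ±1)
(d) allowed
(e) forbidden — Δm_l = +2 (E1 requires Δm_l = 0, ±1)
(f) forbidden — Δl = -3 (E1 requires Δl = ±1); Δm_l = +2 (E1 requires Δm_l = 0, ±1)
(g) forbidden — Δm_l = +2 (E1 requires Δm_l = 0, ±1)
Total allowed: 2 of 7.

2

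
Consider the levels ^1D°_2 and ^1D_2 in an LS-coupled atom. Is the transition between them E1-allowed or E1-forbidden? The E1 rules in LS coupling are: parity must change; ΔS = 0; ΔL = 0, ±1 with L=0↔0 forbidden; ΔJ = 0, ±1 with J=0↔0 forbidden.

allowed

Parity must change: odd → even — satisfied.
ΔS = 0: S: 0 → 0 — satisfied.
ΔL = 0, ±1 (not L=0↔0): L: 2 → 2, ΔL = +0 — satisfied.
ΔJ = 0, ±1 (not J=0↔0): J: 2 → 2, ΔJ = +0 — satisfied.
All four E1 rules are satisfied.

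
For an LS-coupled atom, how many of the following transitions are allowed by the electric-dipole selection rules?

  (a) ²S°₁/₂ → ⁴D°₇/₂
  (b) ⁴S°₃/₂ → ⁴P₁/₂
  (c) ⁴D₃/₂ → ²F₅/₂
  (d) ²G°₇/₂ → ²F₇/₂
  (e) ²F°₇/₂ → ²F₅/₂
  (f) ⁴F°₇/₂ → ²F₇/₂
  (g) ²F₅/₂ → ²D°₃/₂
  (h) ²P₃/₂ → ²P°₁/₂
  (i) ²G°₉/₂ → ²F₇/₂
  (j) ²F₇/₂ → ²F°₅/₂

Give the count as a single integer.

(a) forbidden (parity, ΔS, ΔL, ΔJ fail)
(b) allowed
(c) forbidden (parity, ΔS fail)
(d) allowed
(e) allowed
(f) forbidden (ΔS fails)
(g) allowed
(h) allowed
(i) allowed
(j) allowed
Total allowed: 7 of 10.

7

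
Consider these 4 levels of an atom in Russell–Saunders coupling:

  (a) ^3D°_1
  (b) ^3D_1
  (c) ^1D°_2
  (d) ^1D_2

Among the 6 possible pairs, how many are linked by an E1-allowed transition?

2

(a)–(b): allowed.
(a)–(c): forbidden (parity, ΔS).
(a)–(d): forbidden (ΔS).
(b)–(c): forbidden (ΔS).
(b)–(d): forbidden (parity, ΔS).
(c)–(d): allowed.
Allowed pairs: 2 of 6.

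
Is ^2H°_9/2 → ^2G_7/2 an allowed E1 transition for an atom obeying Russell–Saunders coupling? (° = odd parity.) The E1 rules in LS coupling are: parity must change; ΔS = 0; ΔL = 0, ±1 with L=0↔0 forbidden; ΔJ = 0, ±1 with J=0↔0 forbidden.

allowed

Initial level: S=1/2, L=5, J=9/2, parity odd. Final level: S=1/2, L=4, J=7/2, parity even.
Parity must change: odd → even — ✓.
ΔS = 0: S: 1/2 → 1/2 — ✓.
ΔL = 0, ±1 (not L=0↔0): L: 5 → 4, ΔL = -1 — ✓.
ΔJ = 0, ±1 (not J=0↔0): J: 9/2 → 7/2, ΔJ = -1 — ✓.
All four E1 rules are satisfied.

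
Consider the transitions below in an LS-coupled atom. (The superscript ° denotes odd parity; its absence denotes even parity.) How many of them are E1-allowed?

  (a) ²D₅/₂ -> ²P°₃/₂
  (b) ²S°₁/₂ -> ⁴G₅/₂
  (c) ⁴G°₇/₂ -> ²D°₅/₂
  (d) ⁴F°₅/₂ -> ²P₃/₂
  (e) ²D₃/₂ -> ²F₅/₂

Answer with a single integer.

1

(a) allowed
(b) forbidden (ΔS, ΔL, ΔJ fail)
(c) forbidden (parity, ΔS, ΔL fail)
(d) forbidden (ΔS, ΔL fail)
(e) forbidden (parity fails)
Total allowed: 1 of 5.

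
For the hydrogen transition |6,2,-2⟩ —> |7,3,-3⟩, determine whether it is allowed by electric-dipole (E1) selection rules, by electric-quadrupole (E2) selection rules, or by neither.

E1

Δl = 3 − 2 = +1; l_i + l_f = 5.
Δm_l = -1.
E1 (Δl = ±1, |Δm_l| ≤ 1): satisfied.
E2 (Δl = 0,±2, l_i+l_f ≥ 2, |Δm_l| ≤ 2): not satisfied.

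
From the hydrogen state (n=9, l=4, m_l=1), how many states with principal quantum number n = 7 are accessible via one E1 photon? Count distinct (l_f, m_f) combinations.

6

E1 requires Δl = ±1, so l_f ∈ {3, 5}; with 0 ≤ l_f ≤ n_f−1 = 6, the allowed l_f values are {3, 5}.
For l_f = 3: m_f ∈ {m_i−1, m_i, m_i+1} ∩ [−3, 3] = {0, 1, 2} → 3 states.
For l_f = 5: m_f ∈ {m_i−1, m_i, m_i+1} ∩ [−5, 5] = {0, 1, 2} → 3 states.
Total: 6.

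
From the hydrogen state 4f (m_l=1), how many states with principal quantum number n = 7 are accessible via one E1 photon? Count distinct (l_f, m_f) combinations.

6

E1 requires Δl = ±1, so l_f ∈ {2, 4}; with 0 ≤ l_f ≤ n_f−1 = 6, the allowed l_f values are {2, 4}.
For l_f = 2: m_f ∈ {m_i−1, m_i, m_i+1} ∩ [−2, 2] = {0, 1, 2} → 3 states.
For l_f = 4: m_f ∈ {m_i−1, m_i, m_i+1} ∩ [−4, 4] = {0, 1, 2} → 3 states.
Total: 6.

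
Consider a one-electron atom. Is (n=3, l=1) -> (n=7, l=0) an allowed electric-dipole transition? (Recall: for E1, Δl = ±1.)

allowed

l: 1 → 0 (Δl = -1). Δl = ±1 ok.
All E1 selection rules are satisfied.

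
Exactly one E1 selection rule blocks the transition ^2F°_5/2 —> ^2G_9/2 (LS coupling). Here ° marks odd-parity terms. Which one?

the ΔJ = 0, ±1 rule

Initial level: S=1/2, L=3, J=5/2, parity odd. Final level: S=1/2, L=4, J=9/2, parity even.
Parity must change: odd → even — satisfied.
ΔS = 0: S: 1/2 → 1/2 — satisfied.
ΔL = 0, ±1 (not L=0↔0): L: 3 → 4, ΔL = +1 — satisfied.
ΔJ = 0, ±1 (not J=0↔0): J: 5/2 → 9/2, ΔJ = +2 — violated.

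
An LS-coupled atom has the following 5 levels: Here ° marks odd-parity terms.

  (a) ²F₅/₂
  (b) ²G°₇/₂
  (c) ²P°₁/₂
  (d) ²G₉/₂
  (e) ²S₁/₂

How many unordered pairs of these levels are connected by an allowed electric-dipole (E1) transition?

3

(a)–(b): allowed.
(a)–(c): forbidden (ΔL, ΔJ).
(a)–(d): forbidden (parity, ΔJ).
(a)–(e): forbidden (parity, ΔL, ΔJ).
(b)–(c): forbidden (parity, ΔL, ΔJ).
(b)–(d): allowed.
(b)–(e): forbidden (ΔL, ΔJ).
(c)–(d): forbidden (ΔL, ΔJ).
(c)–(e): allowed.
(d)–(e): forbidden (parity, ΔL, ΔJ).
Allowed pairs: 3 of 10.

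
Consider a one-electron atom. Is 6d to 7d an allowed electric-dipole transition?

Δl = 2 − 2 = +0; the E1 rule Δl = ±1 is violated.
The transition is electric-dipole forbidden.

forbidden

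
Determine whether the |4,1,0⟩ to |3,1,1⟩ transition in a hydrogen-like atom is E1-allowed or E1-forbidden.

l: 1 → 1 (Δl = +0). Δl = ±1 fails.
Δm_l = 1 − (0) = +1. E1 requires Δm_l = 0, ±1: passes.
The transition is electric-dipole forbidden.

forbidden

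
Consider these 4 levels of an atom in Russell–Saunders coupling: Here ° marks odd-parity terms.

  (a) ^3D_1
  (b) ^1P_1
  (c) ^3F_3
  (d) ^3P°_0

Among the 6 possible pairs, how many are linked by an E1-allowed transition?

1

(a)–(b): forbidden (parity, ΔS).
(a)–(c): forbidden (parity, ΔJ).
(a)–(d): allowed.
(b)–(c): forbidden (parity, ΔS, ΔL, ΔJ).
(b)–(d): forbidden (ΔS).
(c)–(d): forbidden (ΔL, ΔJ).
Allowed pairs: 1 of 6.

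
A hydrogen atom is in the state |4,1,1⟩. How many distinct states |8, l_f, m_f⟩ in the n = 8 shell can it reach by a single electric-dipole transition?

4

E1 requires Δl = ±1, so l_f ∈ {0, 2}; with 0 ≤ l_f ≤ n_f−1 = 7, the allowed l_f values are {0, 2}.
For l_f = 0: m_f ∈ {m_i−1, m_i, m_i+1} ∩ [−0, 0] = {0} → 1 state.
For l_f = 2: m_f ∈ {m_i−1, m_i, m_i+1} ∩ [−2, 2] = {0, 1, 2} → 3 states.
Total: 4.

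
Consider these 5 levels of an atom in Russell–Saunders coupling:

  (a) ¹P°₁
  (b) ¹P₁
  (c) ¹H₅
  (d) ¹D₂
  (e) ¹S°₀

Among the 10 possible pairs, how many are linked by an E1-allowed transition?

(a)–(b): allowed.
(a)–(c): forbidden (ΔL, ΔJ).
(a)–(d): allowed.
(a)–(e): forbidden (parity).
(b)–(c): forbidden (parity, ΔL, ΔJ).
(b)–(d): forbidden (parity).
(b)–(e): allowed.
(c)–(d): forbidden (parity, ΔL, ΔJ).
(c)–(e): forbidden (ΔL, ΔJ).
(d)–(e): forbidden (ΔL, ΔJ).
Allowed pairs: 3 of 10.

3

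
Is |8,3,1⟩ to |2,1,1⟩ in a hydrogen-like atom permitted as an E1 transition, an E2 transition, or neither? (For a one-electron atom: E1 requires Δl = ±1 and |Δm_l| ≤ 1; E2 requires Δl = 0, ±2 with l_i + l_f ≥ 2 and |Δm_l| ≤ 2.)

E2

Δl = 1 − 3 = -2; l_i + l_f = 4.
Δm_l = +0.
E1 (Δl = ±1, |Δm_l| ≤ 1): not satisfied.
E2 (Δl = 0,±2, l_i+l_f ≥ 2, |Δm_l| ≤ 2): satisfied.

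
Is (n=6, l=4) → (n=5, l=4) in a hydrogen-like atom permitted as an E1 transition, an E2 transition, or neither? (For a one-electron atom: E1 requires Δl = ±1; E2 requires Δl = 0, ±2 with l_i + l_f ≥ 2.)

Δl = 4 − 4 = +0; l_i + l_f = 8.
E1 (Δl = ±1): not satisfied.
E2 (Δl = 0,±2, l_i+l_f ≥ 2): satisfied.

E2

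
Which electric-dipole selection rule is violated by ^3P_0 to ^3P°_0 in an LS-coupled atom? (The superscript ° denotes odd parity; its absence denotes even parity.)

the J=0 ↔ J=0 exclusion

Reading off the term symbols: S 1→1, L 1→1, J 0→0, parity even→odd.
Parity must change: even → odd — passes.
ΔS = 0: S: 1 → 1 — passes.
ΔL = 0, ±1 (not L=0↔0): L: 1 → 1, ΔL = +0 — passes.
ΔJ = 0, ±1 (not J=0↔0): J: 0 → 0, ΔJ = +0 — fails.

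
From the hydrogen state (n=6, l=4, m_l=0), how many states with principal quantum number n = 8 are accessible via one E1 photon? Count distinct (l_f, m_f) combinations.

6

E1 requires Δl = ±1, so l_f ∈ {3, 5}; with 0 ≤ l_f ≤ n_f−1 = 7, the allowed l_f values are {3, 5}.
For l_f = 3: m_f ∈ {m_i−1, m_i, m_i+1} ∩ [−3, 3] = {-1, 0, 1} → 3 states.
For l_f = 5: m_f ∈ {m_i−1, m_i, m_i+1} ∩ [−5, 5] = {-1, 0, 1} → 3 states.
Total: 6.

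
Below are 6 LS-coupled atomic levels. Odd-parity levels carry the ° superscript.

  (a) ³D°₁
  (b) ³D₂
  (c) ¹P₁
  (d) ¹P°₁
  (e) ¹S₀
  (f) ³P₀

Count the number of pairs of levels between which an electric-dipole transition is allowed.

4

(a)–(b): allowed.
(a)–(c): forbidden (ΔS).
(a)–(d): forbidden (parity, ΔS).
(a)–(e): forbidden (ΔS, ΔL).
(a)–(f): allowed.
(b)–(c): forbidden (parity, ΔS).
(b)–(d): forbidden (ΔS).
(b)–(e): forbidden (parity, ΔS, ΔL, ΔJ).
(b)–(f): forbidden (parity, ΔJ).
(c)–(d): allowed.
(c)–(e): forbidden (parity).
(c)–(f): forbidden (parity, ΔS).
(d)–(e): allowed.
(d)–(f): forbidden (ΔS).
(e)–(f): forbidden (parity, ΔS, ΔJ).
Allowed pairs: 4 of 15.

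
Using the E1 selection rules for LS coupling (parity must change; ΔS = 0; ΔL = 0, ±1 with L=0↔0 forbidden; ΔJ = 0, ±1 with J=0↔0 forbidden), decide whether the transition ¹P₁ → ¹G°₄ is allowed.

Initial level: S=0, L=1, J=1, parity even. Final level: S=0, L=4, J=4, parity odd.
ΔL = 0, ±1 (not L=0↔0): L: 1 → 4, ΔL = +3 — fails.
ΔS = 0: S: 0 → 0 — ok.
Parity must change: even → odd — ok.
ΔJ = 0, ±1 (not J=0↔0): J: 1 → 4, ΔJ = +3 — fails.
Rule(s) violated: ΔL, ΔJ.

forbidden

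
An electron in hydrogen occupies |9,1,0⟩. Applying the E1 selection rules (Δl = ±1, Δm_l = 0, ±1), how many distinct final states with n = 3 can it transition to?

4

E1 requires Δl = ±1, so l_f ∈ {0, 2}; with 0 ≤ l_f ≤ n_f−1 = 2, the allowed l_f values are {0, 2}.
For l_f = 0: m_f ∈ {m_i−1, m_i, m_i+1} ∩ [−0, 0] = {0} → 1 state.
For l_f = 2: m_f ∈ {m_i−1, m_i, m_i+1} ∩ [−2, 2] = {-1, 0, 1} → 3 states.
Total: 4.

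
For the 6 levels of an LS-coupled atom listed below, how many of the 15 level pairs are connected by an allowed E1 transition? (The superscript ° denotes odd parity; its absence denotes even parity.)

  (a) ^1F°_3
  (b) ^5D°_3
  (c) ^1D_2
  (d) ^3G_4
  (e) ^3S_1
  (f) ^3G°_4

(a)–(b): forbidden (parity, ΔS).
(a)–(c): allowed.
(a)–(d): forbidden (ΔS).
(a)–(e): forbidden (ΔS, ΔL, ΔJ).
(a)–(f): forbidden (parity, ΔS).
(b)–(c): forbidden (ΔS).
(b)–(d): forbidden (ΔS, ΔL).
(b)–(e): forbidden (ΔS, ΔL, ΔJ).
(b)–(f): forbidden (parity, ΔS, ΔL).
(c)–(d): forbidden (parity, ΔS, ΔL, ΔJ).
(c)–(e): forbidden (parity, ΔS, ΔL).
(c)–(f): forbidden (ΔS, ΔL, ΔJ).
(d)–(e): forbidden (parity, ΔL, ΔJ).
(d)–(f): allowed.
(e)–(f): forbidden (ΔL, ΔJ).
Allowed pairs: 2 of 15.

2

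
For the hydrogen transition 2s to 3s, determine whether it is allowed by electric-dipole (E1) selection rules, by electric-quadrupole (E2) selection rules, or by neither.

neither

Δl = 0 − 0 = +0; l_i + l_f = 0.
E1 (Δl = ±1): not satisfied.
E2 (Δl = 0,±2, l_i+l_f ≥ 2): not satisfied.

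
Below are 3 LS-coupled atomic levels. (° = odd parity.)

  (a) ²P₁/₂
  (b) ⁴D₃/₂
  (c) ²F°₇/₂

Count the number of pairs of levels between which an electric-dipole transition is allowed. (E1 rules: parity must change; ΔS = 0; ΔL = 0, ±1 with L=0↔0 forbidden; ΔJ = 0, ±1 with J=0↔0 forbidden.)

0

(a)–(b): forbidden (parity, ΔS).
(a)–(c): forbidden (ΔL, ΔJ).
(b)–(c): forbidden (ΔS, ΔJ).
Allowed pairs: 0 of 3.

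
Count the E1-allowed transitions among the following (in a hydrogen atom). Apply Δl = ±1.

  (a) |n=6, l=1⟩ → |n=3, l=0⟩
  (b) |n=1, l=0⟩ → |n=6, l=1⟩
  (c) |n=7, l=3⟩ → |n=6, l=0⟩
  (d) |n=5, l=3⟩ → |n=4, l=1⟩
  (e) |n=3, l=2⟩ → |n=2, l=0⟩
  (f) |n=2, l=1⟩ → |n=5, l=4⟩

2

(a) allowed
(b) allowed
(c) forbidden — Δl = -3 (E1 requires Δl = ±1)
(d) forbidden — Δl = -2 (E1 requires Δl = ±1)
(e) forbidden — Δl = -2 (E1 requires Δl = ±1)
(f) forbidden — Δl = +3 (E1 requires Δl = ±1)
Total allowed: 2 of 6.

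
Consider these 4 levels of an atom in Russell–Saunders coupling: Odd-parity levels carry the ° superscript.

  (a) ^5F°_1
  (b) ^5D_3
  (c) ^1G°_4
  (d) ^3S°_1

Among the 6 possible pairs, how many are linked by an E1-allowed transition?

0

(a)–(b): forbidden (ΔJ).
(a)–(c): forbidden (parity, ΔS, ΔJ).
(a)–(d): forbidden (parity, ΔS, ΔL).
(b)–(c): forbidden (ΔS, ΔL).
(b)–(d): forbidden (ΔS, ΔL, ΔJ).
(c)–(d): forbidden (parity, ΔS, ΔL, ΔJ).
Allowed pairs: 0 of 6.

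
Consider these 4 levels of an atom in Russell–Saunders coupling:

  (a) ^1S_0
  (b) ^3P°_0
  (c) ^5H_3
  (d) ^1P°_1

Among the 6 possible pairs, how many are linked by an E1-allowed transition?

(a)–(b): forbidden (ΔS, ΔJ).
(a)–(c): forbidden (parity, ΔS, ΔL, ΔJ).
(a)–(d): allowed.
(b)–(c): forbidden (ΔS, ΔL, ΔJ).
(b)–(d): forbidden (parity, ΔS).
(c)–(d): forbidden (ΔS, ΔL, ΔJ).
Allowed pairs: 1 of 6.

1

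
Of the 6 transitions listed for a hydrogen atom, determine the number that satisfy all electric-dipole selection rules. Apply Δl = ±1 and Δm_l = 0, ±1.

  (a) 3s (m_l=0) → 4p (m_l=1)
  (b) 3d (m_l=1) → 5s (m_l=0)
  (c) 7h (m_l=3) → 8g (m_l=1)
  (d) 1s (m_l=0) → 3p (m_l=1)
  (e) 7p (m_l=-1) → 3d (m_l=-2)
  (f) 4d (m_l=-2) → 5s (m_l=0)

(a) allowed
(b) forbidden — Δl = -2 (E1 requires Δl = ±1)
(c) forbidden — Δm_l = -2 (E1 requires Δm_l = 0, ±1)
(d) allowed
(e) allowed
(f) forbidden — Δl = -2 (E1 requires Δl = ±1); Δm_l = +2 (E1 requires Δm_l = 0, ±1)
Total allowed: 3 of 6.

3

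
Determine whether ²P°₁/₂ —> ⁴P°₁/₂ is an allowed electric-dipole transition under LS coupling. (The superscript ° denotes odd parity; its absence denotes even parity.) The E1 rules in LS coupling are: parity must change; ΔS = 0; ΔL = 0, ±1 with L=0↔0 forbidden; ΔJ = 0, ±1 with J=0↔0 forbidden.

Reading off the term symbols: S 1/2→3/2, L 1→1, J 1/2→1/2, parity odd→odd.
Parity must change: odd → odd — violated.
ΔS = 0: S: 1/2 → 3/2 — violated.
ΔL = 0, ±1 (not L=0↔0): L: 1 → 1, ΔL = +0 — satisfied.
ΔJ = 0, ±1 (not J=0↔0): J: 1/2 → 1/2, ΔJ = +0 — satisfied.
Rule(s) violated: parity, ΔS.

forbidden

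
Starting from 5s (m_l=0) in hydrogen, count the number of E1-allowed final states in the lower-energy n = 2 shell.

E1 requires Δl = ±1, so l_f ∈ {-1, 1}; with 0 ≤ l_f ≤ n_f−1 = 1, the allowed l_f values are {1}.
For l_f = 1: m_f ∈ {m_i−1, m_i, m_i+1} ∩ [−1, 1] = {-1, 0, 1} → 3 states.
Total: 3.

3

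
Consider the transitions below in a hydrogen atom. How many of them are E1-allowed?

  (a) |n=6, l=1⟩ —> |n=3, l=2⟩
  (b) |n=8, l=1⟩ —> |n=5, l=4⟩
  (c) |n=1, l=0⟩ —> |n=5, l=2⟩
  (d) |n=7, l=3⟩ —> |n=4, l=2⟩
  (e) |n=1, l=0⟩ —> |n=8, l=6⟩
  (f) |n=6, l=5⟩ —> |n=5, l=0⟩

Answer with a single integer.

2

(a) allowed
(b) forbidden — Δl = +3 (E1 requires Δl = ±1)
(c) forbidden — Δl = +2 (E1 requires Δl = ±1)
(d) allowed
(e) forbidden — Δl = +6 (E1 requires Δl = ±1)
(f) forbidden — Δl = -5 (E1 requires Δl = ±1)
Total allowed: 2 of 6.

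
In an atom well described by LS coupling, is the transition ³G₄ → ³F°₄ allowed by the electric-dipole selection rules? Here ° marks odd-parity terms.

allowed

Initial level: S=1, L=4, J=4, parity even. Final level: S=1, L=3, J=4, parity odd.
ΔJ = 0, ±1 (not J=0↔0): J: 4 → 4, ΔJ = +0 — ok.
Parity must change: even → odd — ok.
ΔL = 0, ±1 (not L=0↔0): L: 4 → 3, ΔL = -1 — ok.
ΔS = 0: S: 1 → 1 — ok.
All four E1 rules are satisfied.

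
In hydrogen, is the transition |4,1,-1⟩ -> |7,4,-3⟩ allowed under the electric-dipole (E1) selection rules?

forbidden

l: 1 → 4 (Δl = +3). Δl = ±1 ✗.
m_l: -1 → -3 (Δm_l = -2). |Δm_l| ≤ 1 ✗.
The transition is electric-dipole forbidden.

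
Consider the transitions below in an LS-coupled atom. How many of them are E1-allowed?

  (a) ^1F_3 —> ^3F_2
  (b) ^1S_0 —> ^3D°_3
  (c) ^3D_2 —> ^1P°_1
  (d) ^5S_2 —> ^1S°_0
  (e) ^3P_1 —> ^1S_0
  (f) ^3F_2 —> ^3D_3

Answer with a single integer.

(a) forbidden (parity, ΔS fail)
(b) forbidden (ΔS, ΔL, ΔJ fail)
(c) forbidden (ΔS fails)
(d) forbidden (ΔS, ΔL, ΔJ fail)
(e) forbidden (parity, ΔS fail)
(f) forbidden (parity fails)
Total allowed: 0 of 6.

0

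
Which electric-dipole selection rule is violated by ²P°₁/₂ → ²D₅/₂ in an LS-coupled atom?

Parity must change: odd → even — satisfied.
ΔS = 0: S: 1/2 → 1/2 — satisfied.
ΔL = 0, ±1 (not L=0↔0): L: 1 → 2, ΔL = +1 — satisfied.
ΔJ = 0, ±1 (not J=0↔0): J: 1/2 → 5/2, ΔJ = +2 — violated.

the ΔJ = 0, ±1 rule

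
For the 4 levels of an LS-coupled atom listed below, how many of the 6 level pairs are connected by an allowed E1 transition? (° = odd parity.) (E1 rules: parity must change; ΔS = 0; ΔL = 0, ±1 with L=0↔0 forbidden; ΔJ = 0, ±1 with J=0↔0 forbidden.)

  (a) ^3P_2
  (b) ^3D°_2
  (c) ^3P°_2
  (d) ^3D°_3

3

(a)–(b): allowed.
(a)–(c): allowed.
(a)–(d): allowed.
(b)–(c): forbidden (parity).
(b)–(d): forbidden (parity).
(c)–(d): forbidden (parity).
Allowed pairs: 3 of 6.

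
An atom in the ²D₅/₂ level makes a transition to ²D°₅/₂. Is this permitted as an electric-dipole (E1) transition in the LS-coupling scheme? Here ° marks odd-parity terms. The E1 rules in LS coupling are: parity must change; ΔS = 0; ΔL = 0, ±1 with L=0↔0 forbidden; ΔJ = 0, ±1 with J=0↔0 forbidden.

Parity must change: even → odd — satisfied.
ΔS = 0: S: 1/2 → 1/2 — satisfied.
ΔL = 0, ±1 (not L=0↔0): L: 2 → 2, ΔL = +0 — satisfied.
ΔJ = 0, ±1 (not J=0↔0): J: 5/2 → 5/2, ΔJ = +0 — satisfied.
All four E1 rules are satisfied.

allowed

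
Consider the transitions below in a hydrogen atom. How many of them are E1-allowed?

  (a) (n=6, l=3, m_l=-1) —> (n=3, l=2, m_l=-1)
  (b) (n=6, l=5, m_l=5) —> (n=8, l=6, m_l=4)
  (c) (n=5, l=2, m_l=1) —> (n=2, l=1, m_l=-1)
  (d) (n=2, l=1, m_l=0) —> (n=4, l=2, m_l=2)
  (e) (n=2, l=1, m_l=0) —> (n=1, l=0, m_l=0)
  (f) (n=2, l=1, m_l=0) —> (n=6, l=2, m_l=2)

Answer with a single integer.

3

(a) allowed
(b) allowed
(c) forbidden — Δm_l = -2 (E1 requires Δm_l = 0, ±1)
(d) forbidden — Δm_l = +2 (E1 requires Δm_l = 0, ±1)
(e) allowed
(f) forbidden — Δm_l = +2 (E1 requires Δm_l = 0, ±1)
Total allowed: 3 of 6.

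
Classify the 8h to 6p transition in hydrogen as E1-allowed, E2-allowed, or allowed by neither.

neither

Δl = 1 − 5 = -4; l_i + l_f = 6.
E1 (Δl = ±1): not satisfied.
E2 (Δl = 0,±2, l_i+l_f ≥ 2): not satisfied.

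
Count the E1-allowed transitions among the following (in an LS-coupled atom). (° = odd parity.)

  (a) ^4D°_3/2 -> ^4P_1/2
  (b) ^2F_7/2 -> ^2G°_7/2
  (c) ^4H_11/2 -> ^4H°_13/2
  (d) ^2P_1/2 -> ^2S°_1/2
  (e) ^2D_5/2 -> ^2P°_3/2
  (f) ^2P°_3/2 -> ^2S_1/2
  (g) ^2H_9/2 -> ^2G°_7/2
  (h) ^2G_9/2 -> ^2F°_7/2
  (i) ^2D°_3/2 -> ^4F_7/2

(a) allowed
(b) allowed
(c) allowed
(d) allowed
(e) allowed
(f) allowed
(g) allowed
(h) allowed
(i) forbidden (ΔS, ΔJ fail)
Total allowed: 8 of 9.

8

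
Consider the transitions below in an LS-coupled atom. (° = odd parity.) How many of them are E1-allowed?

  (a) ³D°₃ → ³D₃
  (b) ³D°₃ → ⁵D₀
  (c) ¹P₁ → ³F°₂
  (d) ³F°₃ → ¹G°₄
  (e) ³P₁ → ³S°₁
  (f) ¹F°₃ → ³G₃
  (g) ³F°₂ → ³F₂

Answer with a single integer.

(a) allowed
(b) forbidden (ΔS, ΔJ fail)
(c) forbidden (ΔS, ΔL fail)
(d) forbidden (parity, ΔS fail)
(e) allowed
(f) forbidden (ΔS fails)
(g) allowed
Total allowed: 3 of 7.

3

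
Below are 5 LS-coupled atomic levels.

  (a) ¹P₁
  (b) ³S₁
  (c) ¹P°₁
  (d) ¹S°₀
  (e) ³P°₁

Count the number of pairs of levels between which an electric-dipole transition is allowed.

3

(a)–(b): forbidden (parity, ΔS).
(a)–(c): allowed.
(a)–(d): allowed.
(a)–(e): forbidden (ΔS).
(b)–(c): forbidden (ΔS).
(b)–(d): forbidden (ΔS, ΔL).
(b)–(e): allowed.
(c)–(d): forbidden (parity).
(c)–(e): forbidden (parity, ΔS).
(d)–(e): forbidden (parity, ΔS).
Allowed pairs: 3 of 10.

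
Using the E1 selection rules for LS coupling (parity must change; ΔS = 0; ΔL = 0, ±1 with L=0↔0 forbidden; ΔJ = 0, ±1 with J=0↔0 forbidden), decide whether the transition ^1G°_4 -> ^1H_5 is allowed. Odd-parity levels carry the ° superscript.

Initial level: S=0, L=4, J=4, parity odd. Final level: S=0, L=5, J=5, parity even.
ΔL = 0, ±1 (not L=0↔0): L: 4 → 5, ΔL = +1 — satisfied.
Parity must change: odd → even — satisfied.
ΔJ = 0, ±1 (not J=0↔0): J: 4 → 5, ΔJ = +1 — satisfied.
ΔS = 0: S: 0 → 0 — satisfied.
All four E1 rules are satisfied.

allowed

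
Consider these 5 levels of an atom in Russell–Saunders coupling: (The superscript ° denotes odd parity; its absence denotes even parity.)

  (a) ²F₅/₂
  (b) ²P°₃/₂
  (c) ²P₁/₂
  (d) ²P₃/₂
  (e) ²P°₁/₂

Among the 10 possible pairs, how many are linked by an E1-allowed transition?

4

(a)–(b): forbidden (ΔL).
(a)–(c): forbidden (parity, ΔL, ΔJ).
(a)–(d): forbidden (parity, ΔL).
(a)–(e): forbidden (ΔL, ΔJ).
(b)–(c): allowed.
(b)–(d): allowed.
(b)–(e): forbidden (parity).
(c)–(d): forbidden (parity).
(c)–(e): allowed.
(d)–(e): allowed.
Allowed pairs: 4 of 10.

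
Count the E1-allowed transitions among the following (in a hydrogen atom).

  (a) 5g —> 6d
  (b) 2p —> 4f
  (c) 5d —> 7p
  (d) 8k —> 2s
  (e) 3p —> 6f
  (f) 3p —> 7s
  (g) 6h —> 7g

(a) forbidden — Δl = -2 (E1 requires Δl = ±1)
(b) forbidden — Δl = +2 (E1 requires Δl = ±1)
(c) allowed
(d) forbidden — Δl = -7 (E1 requires Δl = ±1)
(e) forbidden — Δl = +2 (E1 requires Δl = ±1)
(f) allowed
(g) allowed
Total allowed: 3 of 7.

3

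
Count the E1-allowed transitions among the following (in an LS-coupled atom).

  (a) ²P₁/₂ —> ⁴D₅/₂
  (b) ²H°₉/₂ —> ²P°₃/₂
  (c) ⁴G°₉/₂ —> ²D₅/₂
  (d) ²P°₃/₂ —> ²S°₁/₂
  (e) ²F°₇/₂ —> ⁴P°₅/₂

0

(a) forbidden (parity, ΔS, ΔJ fail)
(b) forbidden (parity, ΔL, ΔJ fail)
(c) forbidden (ΔS, ΔL, ΔJ fail)
(d) forbidden (parity fails)
(e) forbidden (parity, ΔS, ΔL fail)
Total allowed: 0 of 5.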